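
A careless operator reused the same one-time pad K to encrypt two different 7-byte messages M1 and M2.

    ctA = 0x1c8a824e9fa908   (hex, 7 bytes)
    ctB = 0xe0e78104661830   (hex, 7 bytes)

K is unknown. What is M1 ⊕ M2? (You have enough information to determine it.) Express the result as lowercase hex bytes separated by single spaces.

fc 6d 03 4a f9 b1 38

ctA ⊕ ctB = (M1 ⊕ K) ⊕ (M2 ⊕ K) = M1 ⊕ M2 — the shared key cancels under XOR.
1c xor e0 = fc
8a xor e7 = 6d
82 xor 81 = 03
4e xor 04 = 4a
9f xor 66 = f9
a9 xor 18 = b1
08 xor 30 = 38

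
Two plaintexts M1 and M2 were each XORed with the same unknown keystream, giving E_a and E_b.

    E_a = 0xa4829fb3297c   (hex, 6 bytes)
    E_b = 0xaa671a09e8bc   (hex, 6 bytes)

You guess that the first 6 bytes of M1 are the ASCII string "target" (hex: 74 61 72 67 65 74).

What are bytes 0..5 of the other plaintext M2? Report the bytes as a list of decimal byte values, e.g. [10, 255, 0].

[122, 132, 247, 221, 164, 180]

First, E_a ⊕ E_b = (M1 ⊕ K) ⊕ (M2 ⊕ K) = M1 ⊕ M2, so the key drops out. Then M2 = (M1 ⊕ M2) ⊕ M1 over the first 6 bytes.
byte 0: (a4 XOR aa) XOR 74 = 0e XOR 74 = 7a
byte 1: (82 XOR 67) XOR 61 = e5 XOR 61 = 84
byte 2: (9f XOR 1a) XOR 72 = 85 XOR 72 = f7
byte 3: (b3 XOR 09) XOR 67 = ba XOR 67 = dd
byte 4: (29 XOR e8) XOR 65 = c1 XOR 65 = a4
byte 5: (7c XOR bc) XOR 74 = c0 XOR 74 = b4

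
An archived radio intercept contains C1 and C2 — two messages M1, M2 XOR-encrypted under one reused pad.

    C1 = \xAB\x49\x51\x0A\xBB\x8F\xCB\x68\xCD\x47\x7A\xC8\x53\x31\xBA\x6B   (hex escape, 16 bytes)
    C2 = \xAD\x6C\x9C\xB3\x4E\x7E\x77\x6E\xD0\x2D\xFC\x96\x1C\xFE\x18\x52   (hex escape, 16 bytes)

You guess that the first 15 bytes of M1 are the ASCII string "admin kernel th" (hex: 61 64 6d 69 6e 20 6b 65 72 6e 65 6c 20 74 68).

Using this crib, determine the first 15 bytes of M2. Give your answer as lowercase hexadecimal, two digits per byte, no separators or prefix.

First, C1 ⊕ C2 = (M1 ⊕ K) ⊕ (M2 ⊕ K) = M1 ⊕ M2, so the key drops out. Then M2 = (M1 ⊕ M2) ⊕ M1 over the first 15 bytes.
byte 0: (ab ^ ad) ^ 61 = 06 ^ 61 = 67
byte 1: (49 ^ 6c) ^ 64 = 25 ^ 64 = 41
byte 2: (51 ^ 9c) ^ 6d = cd ^ 6d = a0
byte 3: (0a ^ b3) ^ 69 = b9 ^ 69 = d0
byte 4: (bb ^ 4e) ^ 6e = f5 ^ 6e = 9b
byte 5: (8f ^ 7e) ^ 20 = f1 ^ 20 = d1
byte 6: (cb ^ 77) ^ 6b = bc ^ 6b = d7
byte 7: (68 ^ 6e) ^ 65 = 06 ^ 65 = 63
byte 8: (cd ^ d0) ^ 72 = 1d ^ 72 = 6f
byte 9: (47 ^ 2d) ^ 6e = 6a ^ 6e = 04
byte 10: (7a ^ fc) ^ 65 = 86 ^ 65 = e3
byte 11: (c8 ^ 96) ^ 6c = 5e ^ 6c = 32
byte 12: (53 ^ 1c) ^ 20 = 4f ^ 20 = 6f
byte 13: (31 ^ fe) ^ 74 = cf ^ 74 = bb
byte 14: (ba ^ 18) ^ 68 = a2 ^ 68 = ca

6741a0d09bd1d7636f04e3326fbbca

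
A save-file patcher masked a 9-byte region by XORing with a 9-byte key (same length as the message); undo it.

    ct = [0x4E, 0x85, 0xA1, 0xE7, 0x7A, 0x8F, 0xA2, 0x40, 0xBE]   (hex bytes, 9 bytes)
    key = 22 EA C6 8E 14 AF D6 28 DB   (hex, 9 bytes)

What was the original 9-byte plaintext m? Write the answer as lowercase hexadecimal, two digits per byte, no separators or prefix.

XOR is its own inverse, so applying the key byte-wise gives the result directly.
4e ^ 22 = 6c
85 ^ ea = 6f
a1 ^ c6 = 67
e7 ^ 8e = 69
7a ^ 14 = 6e
8f ^ af = 20
a2 ^ d6 = 74
40 ^ 28 = 68
be ^ db = 65

6c6f67696e20746865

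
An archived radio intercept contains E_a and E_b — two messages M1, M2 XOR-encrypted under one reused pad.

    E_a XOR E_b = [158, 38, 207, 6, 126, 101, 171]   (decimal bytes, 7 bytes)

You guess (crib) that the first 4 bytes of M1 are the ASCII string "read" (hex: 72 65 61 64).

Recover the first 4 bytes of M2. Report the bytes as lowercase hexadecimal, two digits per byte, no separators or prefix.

ec43ae62

Since E_a ⊕ E_b = M1 ⊕ M2, XORing with the guessed M1 bytes yields the corresponding M2 bytes: M2 = (E_a ⊕ E_b) ⊕ M1.
158 ⊕ 114 = 236
 38 ⊕ 101 =  67
207 ⊕  97 = 174
  6 ⊕ 100 =  98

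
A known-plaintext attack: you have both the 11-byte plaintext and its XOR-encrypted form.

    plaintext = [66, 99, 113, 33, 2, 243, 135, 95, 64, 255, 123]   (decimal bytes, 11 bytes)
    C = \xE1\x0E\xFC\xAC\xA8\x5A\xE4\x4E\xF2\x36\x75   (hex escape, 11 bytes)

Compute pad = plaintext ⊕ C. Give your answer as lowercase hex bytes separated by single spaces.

Since C = plaintext ⊕ pad, XORing both sides with plaintext gives pad = plaintext ⊕ C.
byte 0: 42 XOR e1 = a3
byte 1: 63 XOR 0e = 6d
byte 2: 71 XOR fc = 8d
byte 3: 21 XOR ac = 8d
byte 4: 02 XOR a8 = aa
byte 5: f3 XOR 5a = a9
byte 6: 87 XOR e4 = 63
byte 7: 5f XOR 4e = 11
byte 8: 40 XOR f2 = b2
byte 9: ff XOR 36 = c9
byte 10: 7b XOR 75 = 0e

a3 6d 8d 8d aa a9 63 11 b2 c9 0e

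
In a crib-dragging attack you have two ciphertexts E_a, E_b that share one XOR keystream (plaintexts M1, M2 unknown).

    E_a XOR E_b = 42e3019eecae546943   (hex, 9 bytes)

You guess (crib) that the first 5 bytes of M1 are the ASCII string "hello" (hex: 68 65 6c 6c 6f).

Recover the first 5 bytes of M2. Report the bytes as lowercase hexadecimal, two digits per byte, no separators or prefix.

Since E_a ⊕ E_b = M1 ⊕ M2, XORing with the guessed M1 bytes yields the corresponding M2 bytes: M2 = (E_a ⊕ E_b) ⊕ M1.
 66 XOR 104 =  42
227 XOR 101 = 134
  1 XOR 108 = 109
158 XOR 108 = 242
236 XOR 111 = 131

2a866df283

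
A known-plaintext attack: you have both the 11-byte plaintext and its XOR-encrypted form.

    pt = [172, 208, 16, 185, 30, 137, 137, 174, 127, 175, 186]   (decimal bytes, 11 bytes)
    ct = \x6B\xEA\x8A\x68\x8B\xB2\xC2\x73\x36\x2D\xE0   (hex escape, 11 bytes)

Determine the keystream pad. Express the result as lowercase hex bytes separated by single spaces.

Since ct = pt ⊕ pad, XORing both sides with pt gives pad = pt ⊕ ct.
10101100 ⊕ 01101011 = 11000111
11010000 ⊕ 11101010 = 00111010
00010000 ⊕ 10001010 = 10011010
10111001 ⊕ 01101000 = 11010001
00011110 ⊕ 10001011 = 10010101
10001001 ⊕ 10110010 = 00111011
10001001 ⊕ 11000010 = 01001011
10101110 ⊕ 01110011 = 11011101
01111111 ⊕ 00110110 = 01001001
10101111 ⊕ 00101101 = 10000010
10111010 ⊕ 11100000 = 01011010

c7 3a 9a d1 95 3b 4b dd 49 82 5a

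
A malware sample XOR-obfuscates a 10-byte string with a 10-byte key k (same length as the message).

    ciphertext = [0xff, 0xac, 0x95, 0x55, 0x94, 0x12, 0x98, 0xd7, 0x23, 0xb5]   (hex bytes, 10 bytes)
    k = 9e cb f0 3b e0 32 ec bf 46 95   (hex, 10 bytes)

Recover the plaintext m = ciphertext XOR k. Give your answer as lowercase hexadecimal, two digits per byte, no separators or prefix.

XOR is its own inverse, so applying the key byte-wise gives the result directly.
ff ^ 9e = 61
ac ^ cb = 67
95 ^ f0 = 65
55 ^ 3b = 6e
94 ^ e0 = 74
12 ^ 32 = 20
98 ^ ec = 74
d7 ^ bf = 68
23 ^ 46 = 65
b5 ^ 95 = 20

6167656e742074686520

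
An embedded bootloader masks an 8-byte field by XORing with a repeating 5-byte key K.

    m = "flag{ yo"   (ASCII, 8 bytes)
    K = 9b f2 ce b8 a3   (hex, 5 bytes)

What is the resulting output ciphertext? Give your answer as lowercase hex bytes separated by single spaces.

fd 9e af df d8 bb 8b a1

The 5-byte key repeats, so the effective keystream is 9b f2 ce b8 a3 9b f2 ce.
byte 0: 66 ⊕ 9b = fd
byte 1: 6c ⊕ f2 = 9e
byte 2: 61 ⊕ ce = af
byte 3: 67 ⊕ b8 = df
byte 4: 7b ⊕ a3 = d8
byte 5: 20 ⊕ 9b = bb
byte 6: 79 ⊕ f2 = 8b
byte 7: 6f ⊕ ce = a1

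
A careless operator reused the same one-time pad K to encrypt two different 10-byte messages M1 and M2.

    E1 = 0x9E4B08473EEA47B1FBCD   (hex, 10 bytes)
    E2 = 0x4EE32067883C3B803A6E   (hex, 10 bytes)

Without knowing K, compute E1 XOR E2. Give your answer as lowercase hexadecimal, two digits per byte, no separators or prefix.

E1 ⊕ E2 = (M1 ⊕ K) ⊕ (M2 ⊕ K) = M1 ⊕ M2 — the shared key cancels under XOR.
158 XOR  78 = 208
 75 XOR 227 = 168
  8 XOR  32 =  40
 71 XOR 103 =  32
 62 XOR 136 = 182
234 XOR  60 = 214
 71 XOR  59 = 124
177 XOR 128 =  49
251 XOR  58 = 193
205 XOR 110 = 163

d0a82820b6d67c31c1a3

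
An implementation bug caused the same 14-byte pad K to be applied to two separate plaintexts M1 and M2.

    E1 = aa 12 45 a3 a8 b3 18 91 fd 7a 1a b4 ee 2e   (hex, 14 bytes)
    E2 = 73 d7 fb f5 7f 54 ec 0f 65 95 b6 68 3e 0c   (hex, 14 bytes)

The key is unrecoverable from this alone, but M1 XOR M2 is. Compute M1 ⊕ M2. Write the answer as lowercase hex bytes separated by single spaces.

d9 c5 be 56 d7 e7 f4 9e 98 ef ac dc d0 22

E1 ⊕ E2 = (M1 ⊕ K) ⊕ (M2 ⊕ K) = M1 ⊕ M2 — the shared key cancels under XOR.
aa XOR 73 = d9
12 XOR d7 = c5
45 XOR fb = be
a3 XOR f5 = 56
a8 XOR 7f = d7
b3 XOR 54 = e7
18 XOR ec = f4
91 XOR 0f = 9e
fd XOR 65 = 98
7a XOR 95 = ef
1a XOR b6 = ac
b4 XOR 68 = dc
ee XOR 3e = d0
2e XOR 0c = 22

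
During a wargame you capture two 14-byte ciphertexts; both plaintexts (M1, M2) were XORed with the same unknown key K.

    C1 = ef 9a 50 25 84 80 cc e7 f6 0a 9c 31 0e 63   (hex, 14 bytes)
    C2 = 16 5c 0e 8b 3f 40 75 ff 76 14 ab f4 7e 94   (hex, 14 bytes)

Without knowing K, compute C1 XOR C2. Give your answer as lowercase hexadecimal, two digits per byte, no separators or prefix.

f9c65eaebbc0b918801e37c570f7

C1 ⊕ C2 = (M1 ⊕ K) ⊕ (M2 ⊕ K) = M1 ⊕ M2 — the shared key cancels under XOR.
239 ⊕  22 = 249
154 ⊕  92 = 198
 80 ⊕  14 =  94
 37 ⊕ 139 = 174
132 ⊕  63 = 187
128 ⊕  64 = 192
204 ⊕ 117 = 185
231 ⊕ 255 =  24
246 ⊕ 118 = 128
 10 ⊕  20 =  30
156 ⊕ 171 =  55
 49 ⊕ 244 = 197
 14 ⊕ 126 = 112
 99 ⊕ 148 = 247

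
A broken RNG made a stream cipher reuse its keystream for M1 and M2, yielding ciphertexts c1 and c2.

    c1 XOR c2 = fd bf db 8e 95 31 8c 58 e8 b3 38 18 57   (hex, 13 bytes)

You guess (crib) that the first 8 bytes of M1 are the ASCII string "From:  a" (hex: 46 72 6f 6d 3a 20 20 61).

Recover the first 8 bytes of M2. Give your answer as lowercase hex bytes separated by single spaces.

Since c1 ⊕ c2 = M1 ⊕ M2, XORing with the guessed M1 bytes yields the corresponding M2 bytes: M2 = (c1 ⊕ c2) ⊕ M1.
byte 0: fd ^ 46 = bb
byte 1: bf ^ 72 = cd
byte 2: db ^ 6f = b4
byte 3: 8e ^ 6d = e3
byte 4: 95 ^ 3a = af
byte 5: 31 ^ 20 = 11
byte 6: 8c ^ 20 = ac
byte 7: 58 ^ 61 = 39

bb cd b4 e3 af 11 ac 39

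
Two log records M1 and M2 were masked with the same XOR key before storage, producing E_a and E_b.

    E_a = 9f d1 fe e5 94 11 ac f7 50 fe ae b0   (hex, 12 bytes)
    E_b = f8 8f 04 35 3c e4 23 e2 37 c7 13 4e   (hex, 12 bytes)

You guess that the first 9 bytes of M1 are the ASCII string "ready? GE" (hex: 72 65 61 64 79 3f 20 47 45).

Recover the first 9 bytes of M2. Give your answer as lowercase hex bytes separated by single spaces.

15 3b 9b b4 d1 ca af 52 22

First, E_a ⊕ E_b = (M1 ⊕ K) ⊕ (M2 ⊕ K) = M1 ⊕ M2, so the key drops out. Then M2 = (M1 ⊕ M2) ⊕ M1 over the first 9 bytes.
byte 0: (9f ^ f8) ^ 72 = 67 ^ 72 = 15
byte 1: (d1 ^ 8f) ^ 65 = 5e ^ 65 = 3b
byte 2: (fe ^ 04) ^ 61 = fa ^ 61 = 9b
byte 3: (e5 ^ 35) ^ 64 = d0 ^ 64 = b4
byte 4: (94 ^ 3c) ^ 79 = a8 ^ 79 = d1
byte 5: (11 ^ e4) ^ 3f = f5 ^ 3f = ca
byte 6: (ac ^ 23) ^ 20 = 8f ^ 20 = af
byte 7: (f7 ^ e2) ^ 47 = 15 ^ 47 = 52
byte 8: (50 ^ 37) ^ 45 = 67 ^ 45 = 22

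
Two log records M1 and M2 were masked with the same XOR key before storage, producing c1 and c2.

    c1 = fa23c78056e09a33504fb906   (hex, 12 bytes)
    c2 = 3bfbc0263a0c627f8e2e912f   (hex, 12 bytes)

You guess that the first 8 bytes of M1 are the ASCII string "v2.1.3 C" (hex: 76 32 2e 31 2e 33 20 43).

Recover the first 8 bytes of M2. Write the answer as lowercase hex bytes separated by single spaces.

b7 ea 29 97 42 df d8 0f

First, c1 ⊕ c2 = (M1 ⊕ K) ⊕ (M2 ⊕ K) = M1 ⊕ M2, so the key drops out. Then M2 = (M1 ⊕ M2) ⊕ M1 over the first 8 bytes.
byte 0: (fa ⊕ 3b) ⊕ 76 = c1 ⊕ 76 = b7
byte 1: (23 ⊕ fb) ⊕ 32 = d8 ⊕ 32 = ea
byte 2: (c7 ⊕ c0) ⊕ 2e = 07 ⊕ 2e = 29
byte 3: (80 ⊕ 26) ⊕ 31 = a6 ⊕ 31 = 97
byte 4: (56 ⊕ 3a) ⊕ 2e = 6c ⊕ 2e = 42
byte 5: (e0 ⊕ 0c) ⊕ 33 = ec ⊕ 33 = df
byte 6: (9a ⊕ 62) ⊕ 20 = f8 ⊕ 20 = d8
byte 7: (33 ⊕ 7f) ⊕ 43 = 4c ⊕ 43 = 0f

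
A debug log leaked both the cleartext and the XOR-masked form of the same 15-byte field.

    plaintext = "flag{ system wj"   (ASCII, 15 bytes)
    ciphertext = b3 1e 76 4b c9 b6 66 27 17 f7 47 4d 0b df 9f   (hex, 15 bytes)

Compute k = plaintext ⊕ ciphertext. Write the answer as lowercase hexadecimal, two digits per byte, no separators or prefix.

d572172cb296155e648322202ba8f5

Since ciphertext = plaintext ⊕ k, XORing both sides with plaintext gives k = plaintext ⊕ ciphertext.
byte 0: 66 xor b3 = d5
byte 1: 6c xor 1e = 72
byte 2: 61 xor 76 = 17
byte 3: 67 xor 4b = 2c
byte 4: 7b xor c9 = b2
byte 5: 20 xor b6 = 96
byte 6: 73 xor 66 = 15
byte 7: 79 xor 27 = 5e
byte 8: 73 xor 17 = 64
byte 9: 74 xor f7 = 83
byte 10: 65 xor 47 = 22
byte 11: 6d xor 4d = 20
byte 12: 20 xor 0b = 2b
byte 13: 77 xor df = a8
byte 14: 6a xor 9f = f5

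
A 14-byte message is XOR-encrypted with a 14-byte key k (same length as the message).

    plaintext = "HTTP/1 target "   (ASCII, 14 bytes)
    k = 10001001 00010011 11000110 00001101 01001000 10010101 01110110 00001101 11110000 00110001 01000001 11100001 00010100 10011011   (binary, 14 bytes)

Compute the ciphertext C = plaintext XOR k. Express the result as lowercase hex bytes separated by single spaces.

c1 47 92 5d 67 a4 56 79 91 43 26 84 60 bb

 72 ⊕ 137 = 193
 84 ⊕  19 =  71
 84 ⊕ 198 = 146
 80 ⊕  13 =  93
 47 ⊕  72 = 103
 49 ⊕ 149 = 164
 32 ⊕ 118 =  86
116 ⊕  13 = 121
 97 ⊕ 240 = 145
114 ⊕  49 =  67
103 ⊕  65 =  38
101 ⊕ 225 = 132
116 ⊕  20 =  96
 32 ⊕ 155 = 187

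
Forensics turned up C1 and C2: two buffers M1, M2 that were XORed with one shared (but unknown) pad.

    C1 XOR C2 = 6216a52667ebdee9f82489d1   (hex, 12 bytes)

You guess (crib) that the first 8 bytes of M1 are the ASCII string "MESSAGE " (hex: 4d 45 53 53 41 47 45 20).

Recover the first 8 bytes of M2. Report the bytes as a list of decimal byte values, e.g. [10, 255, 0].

[47, 83, 246, 117, 38, 172, 155, 201]

Since C1 ⊕ C2 = M1 ⊕ M2, XORing with the guessed M1 bytes yields the corresponding M2 bytes: M2 = (C1 ⊕ C2) ⊕ M1.
byte 0: 62 ⊕ 4d = 2f
byte 1: 16 ⊕ 45 = 53
byte 2: a5 ⊕ 53 = f6
byte 3: 26 ⊕ 53 = 75
byte 4: 67 ⊕ 41 = 26
byte 5: eb ⊕ 47 = ac
byte 6: de ⊕ 45 = 9b
byte 7: e9 ⊕ 20 = c9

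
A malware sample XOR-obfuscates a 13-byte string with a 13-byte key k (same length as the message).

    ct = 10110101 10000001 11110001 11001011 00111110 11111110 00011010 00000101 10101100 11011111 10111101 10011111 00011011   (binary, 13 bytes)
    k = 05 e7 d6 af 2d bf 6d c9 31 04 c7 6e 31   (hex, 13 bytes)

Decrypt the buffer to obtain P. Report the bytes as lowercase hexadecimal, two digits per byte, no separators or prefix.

b0662764134177cc9ddb7af12a

XOR is its own inverse, so applying the key byte-wise gives the result directly.
10110101 ^ 00000101 = 10110000
10000001 ^ 11100111 = 01100110
11110001 ^ 11010110 = 00100111
11001011 ^ 10101111 = 01100100
00111110 ^ 00101101 = 00010011
11111110 ^ 10111111 = 01000001
00011010 ^ 01101101 = 01110111
00000101 ^ 11001001 = 11001100
10101100 ^ 00110001 = 10011101
11011111 ^ 00000100 = 11011011
10111101 ^ 11000111 = 01111010
10011111 ^ 01101110 = 11110001
00011011 ^ 00110001 = 00101010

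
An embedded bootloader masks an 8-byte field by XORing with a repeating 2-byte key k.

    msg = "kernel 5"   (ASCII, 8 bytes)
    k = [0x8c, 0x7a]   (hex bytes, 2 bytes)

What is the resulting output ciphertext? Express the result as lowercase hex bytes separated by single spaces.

e7 1f fe 14 e9 16 ac 4f

The 2-byte key repeats, so the effective keystream is 8c 7a 8c 7a 8c 7a 8c 7a.
byte 0: 107 ⊕ 140 = 231
byte 1: 101 ⊕ 122 =  31
byte 2: 114 ⊕ 140 = 254
byte 3: 110 ⊕ 122 =  20
byte 4: 101 ⊕ 140 = 233
byte 5: 108 ⊕ 122 =  22
byte 6:  32 ⊕ 140 = 172
byte 7:  53 ⊕ 122 =  79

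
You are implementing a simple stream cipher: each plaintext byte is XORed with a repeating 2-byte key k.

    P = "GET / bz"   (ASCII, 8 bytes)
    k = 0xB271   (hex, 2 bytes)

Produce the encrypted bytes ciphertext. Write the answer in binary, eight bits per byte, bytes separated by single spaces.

11110101 00110100 11100110 01010001 10011101 01010001 11010000 00001011

The 2-byte key repeats, so the effective keystream is b2 71 b2 71 b2 71 b2 71.
byte 0: 01000111 xor 10110010 = 11110101
byte 1: 01000101 xor 01110001 = 00110100
byte 2: 01010100 xor 10110010 = 11100110
byte 3: 00100000 xor 01110001 = 01010001
byte 4: 00101111 xor 10110010 = 10011101
byte 5: 00100000 xor 01110001 = 01010001
byte 6: 01100010 xor 10110010 = 11010000
byte 7: 01111010 xor 01110001 = 00001011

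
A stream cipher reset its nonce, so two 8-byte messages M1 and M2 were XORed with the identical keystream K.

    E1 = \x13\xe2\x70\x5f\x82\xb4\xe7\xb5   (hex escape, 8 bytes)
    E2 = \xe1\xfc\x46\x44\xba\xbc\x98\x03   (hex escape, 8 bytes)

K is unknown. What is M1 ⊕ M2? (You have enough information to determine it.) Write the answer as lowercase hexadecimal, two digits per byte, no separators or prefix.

f21e361b38087fb6

E1 ⊕ E2 = (M1 ⊕ K) ⊕ (M2 ⊕ K) = M1 ⊕ M2 — the shared key cancels under XOR.
 19 ^ 225 = 242
226 ^ 252 =  30
112 ^  70 =  54
 95 ^  68 =  27
130 ^ 186 =  56
180 ^ 188 =   8
231 ^ 152 = 127
181 ^   3 = 182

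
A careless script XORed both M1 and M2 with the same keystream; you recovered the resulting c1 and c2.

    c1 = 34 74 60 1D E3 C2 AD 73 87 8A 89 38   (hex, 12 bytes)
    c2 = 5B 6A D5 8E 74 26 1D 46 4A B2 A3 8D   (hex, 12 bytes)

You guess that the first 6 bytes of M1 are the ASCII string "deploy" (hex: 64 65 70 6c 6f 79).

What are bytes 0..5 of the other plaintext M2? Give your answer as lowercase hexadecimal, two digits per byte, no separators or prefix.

0b7bc5fff89d

First, c1 ⊕ c2 = (M1 ⊕ K) ⊕ (M2 ⊕ K) = M1 ⊕ M2, so the key drops out. Then M2 = (M1 ⊕ M2) ⊕ M1 over the first 6 bytes.
byte 0: (34 xor 5b) xor 64 = 6f xor 64 = 0b
byte 1: (74 xor 6a) xor 65 = 1e xor 65 = 7b
byte 2: (60 xor d5) xor 70 = b5 xor 70 = c5
byte 3: (1d xor 8e) xor 6c = 93 xor 6c = ff
byte 4: (e3 xor 74) xor 6f = 97 xor 6f = f8
byte 5: (c2 xor 26) xor 79 = e4 xor 79 = 9d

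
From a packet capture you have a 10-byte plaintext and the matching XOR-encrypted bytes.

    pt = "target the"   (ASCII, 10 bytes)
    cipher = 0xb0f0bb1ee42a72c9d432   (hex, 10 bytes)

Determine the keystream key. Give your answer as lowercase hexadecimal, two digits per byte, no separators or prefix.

Since cipher = pt ⊕ key, XORing both sides with pt gives key = pt ⊕ cipher.
116 XOR 176 = 196
 97 XOR 240 = 145
114 XOR 187 = 201
103 XOR  30 = 121
101 XOR 228 = 129
116 XOR  42 =  94
 32 XOR 114 =  82
116 XOR 201 = 189
104 XOR 212 = 188
101 XOR  50 =  87

c491c979815e52bdbc57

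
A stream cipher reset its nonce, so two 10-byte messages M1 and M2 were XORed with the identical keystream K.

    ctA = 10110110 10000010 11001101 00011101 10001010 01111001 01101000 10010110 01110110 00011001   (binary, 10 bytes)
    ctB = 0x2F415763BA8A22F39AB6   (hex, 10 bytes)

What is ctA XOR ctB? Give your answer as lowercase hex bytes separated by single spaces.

ctA ⊕ ctB = (M1 ⊕ K) ⊕ (M2 ⊕ K) = M1 ⊕ M2 — the shared key cancels under XOR.
182 ^  47 = 153
130 ^  65 = 195
205 ^  87 = 154
 29 ^  99 = 126
138 ^ 186 =  48
121 ^ 138 = 243
104 ^  34 =  74
150 ^ 243 = 101
118 ^ 154 = 236
 25 ^ 182 = 175

99 c3 9a 7e 30 f3 4a 65 ec af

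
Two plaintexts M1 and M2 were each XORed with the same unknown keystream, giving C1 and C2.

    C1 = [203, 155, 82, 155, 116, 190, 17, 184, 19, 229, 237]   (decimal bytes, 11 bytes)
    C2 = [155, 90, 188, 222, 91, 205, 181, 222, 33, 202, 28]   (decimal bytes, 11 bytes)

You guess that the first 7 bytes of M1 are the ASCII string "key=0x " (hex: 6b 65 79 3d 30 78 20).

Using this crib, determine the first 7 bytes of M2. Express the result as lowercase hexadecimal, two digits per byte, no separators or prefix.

First, C1 ⊕ C2 = (M1 ⊕ K) ⊕ (M2 ⊕ K) = M1 ⊕ M2, so the key drops out. Then M2 = (M1 ⊕ M2) ⊕ M1 over the first 7 bytes.
byte 0: (cb XOR 9b) XOR 6b = 50 XOR 6b = 3b
byte 1: (9b XOR 5a) XOR 65 = c1 XOR 65 = a4
byte 2: (52 XOR bc) XOR 79 = ee XOR 79 = 97
byte 3: (9b XOR de) XOR 3d = 45 XOR 3d = 78
byte 4: (74 XOR 5b) XOR 30 = 2f XOR 30 = 1f
byte 5: (be XOR cd) XOR 78 = 73 XOR 78 = 0b
byte 6: (11 XOR b5) XOR 20 = a4 XOR 20 = 84

3ba497781f0b84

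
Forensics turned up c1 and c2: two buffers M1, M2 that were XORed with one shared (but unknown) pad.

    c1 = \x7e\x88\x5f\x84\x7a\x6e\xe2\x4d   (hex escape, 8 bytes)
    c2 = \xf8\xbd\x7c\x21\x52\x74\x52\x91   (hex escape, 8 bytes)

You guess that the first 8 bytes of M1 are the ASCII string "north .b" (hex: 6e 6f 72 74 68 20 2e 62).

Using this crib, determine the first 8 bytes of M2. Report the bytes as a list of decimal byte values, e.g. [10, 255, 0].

First, c1 ⊕ c2 = (M1 ⊕ K) ⊕ (M2 ⊕ K) = M1 ⊕ M2, so the key drops out. Then M2 = (M1 ⊕ M2) ⊕ M1 over the first 8 bytes.
byte 0: (7e xor f8) xor 6e = 86 xor 6e = e8
byte 1: (88 xor bd) xor 6f = 35 xor 6f = 5a
byte 2: (5f xor 7c) xor 72 = 23 xor 72 = 51
byte 3: (84 xor 21) xor 74 = a5 xor 74 = d1
byte 4: (7a xor 52) xor 68 = 28 xor 68 = 40
byte 5: (6e xor 74) xor 20 = 1a xor 20 = 3a
byte 6: (e2 xor 52) xor 2e = b0 xor 2e = 9e
byte 7: (4d xor 91) xor 62 = dc xor 62 = be

[232, 90, 81, 209, 64, 58, 158, 190]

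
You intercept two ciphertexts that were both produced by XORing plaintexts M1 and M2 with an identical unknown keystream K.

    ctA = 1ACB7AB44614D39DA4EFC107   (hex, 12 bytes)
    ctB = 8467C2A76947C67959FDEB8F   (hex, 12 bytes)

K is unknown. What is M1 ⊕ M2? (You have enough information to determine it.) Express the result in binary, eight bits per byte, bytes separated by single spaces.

10011110 10101100 10111000 00010011 00101111 01010011 00010101 11100100 11111101 00010010 00101010 10001000

ctA ⊕ ctB = (M1 ⊕ K) ⊕ (M2 ⊕ K) = M1 ⊕ M2 — the shared key cancels under XOR.
1a ^ 84 = 9e
cb ^ 67 = ac
7a ^ c2 = b8
b4 ^ a7 = 13
46 ^ 69 = 2f
14 ^ 47 = 53
d3 ^ c6 = 15
9d ^ 79 = e4
a4 ^ 59 = fd
ef ^ fd = 12
c1 ^ eb = 2a
07 ^ 8f = 88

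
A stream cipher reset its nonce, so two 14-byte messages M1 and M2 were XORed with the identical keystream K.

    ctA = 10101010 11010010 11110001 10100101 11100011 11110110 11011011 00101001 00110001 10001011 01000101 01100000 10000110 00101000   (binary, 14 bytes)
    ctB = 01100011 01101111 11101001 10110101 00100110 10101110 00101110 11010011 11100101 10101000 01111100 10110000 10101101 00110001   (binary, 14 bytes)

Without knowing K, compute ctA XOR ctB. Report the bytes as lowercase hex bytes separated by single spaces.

ctA ⊕ ctB = (M1 ⊕ K) ⊕ (M2 ⊕ K) = M1 ⊕ M2 — the shared key cancels under XOR.
170 ⊕  99 = 201
210 ⊕ 111 = 189
241 ⊕ 233 =  24
165 ⊕ 181 =  16
227 ⊕  38 = 197
246 ⊕ 174 =  88
219 ⊕  46 = 245
 41 ⊕ 211 = 250
 49 ⊕ 229 = 212
139 ⊕ 168 =  35
 69 ⊕ 124 =  57
 96 ⊕ 176 = 208
134 ⊕ 173 =  43
 40 ⊕  49 =  25

c9 bd 18 10 c5 58 f5 fa d4 23 39 d0 2b 19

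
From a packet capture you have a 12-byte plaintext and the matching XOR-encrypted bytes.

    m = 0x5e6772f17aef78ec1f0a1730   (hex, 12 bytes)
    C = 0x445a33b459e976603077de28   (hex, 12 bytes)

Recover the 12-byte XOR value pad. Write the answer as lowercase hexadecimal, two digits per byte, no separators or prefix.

1a3d414523060e8c2f7dc918

Since C = m ⊕ pad, XORing both sides with m gives pad = m ⊕ C.
5e ⊕ 44 = 1a
67 ⊕ 5a = 3d
72 ⊕ 33 = 41
f1 ⊕ b4 = 45
7a ⊕ 59 = 23
ef ⊕ e9 = 06
78 ⊕ 76 = 0e
ec ⊕ 60 = 8c
1f ⊕ 30 = 2f
0a ⊕ 77 = 7d
17 ⊕ de = c9
30 ⊕ 28 = 18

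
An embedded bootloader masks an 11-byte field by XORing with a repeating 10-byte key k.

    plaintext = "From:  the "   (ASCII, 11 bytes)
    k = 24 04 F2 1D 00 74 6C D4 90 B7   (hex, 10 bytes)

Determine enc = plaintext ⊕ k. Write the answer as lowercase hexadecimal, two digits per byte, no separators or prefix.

The 10-byte key repeats, so the effective keystream is 24 04 f2 1d 00 74 6c d4 90 b7 24.
byte 0: 46 xor 24 = 62
byte 1: 72 xor 04 = 76
byte 2: 6f xor f2 = 9d
byte 3: 6d xor 1d = 70
byte 4: 3a xor 00 = 3a
byte 5: 20 xor 74 = 54
byte 6: 20 xor 6c = 4c
byte 7: 74 xor d4 = a0
byte 8: 68 xor 90 = f8
byte 9: 65 xor b7 = d2
byte 10: 20 xor 24 = 04

62769d703a544ca0f8d204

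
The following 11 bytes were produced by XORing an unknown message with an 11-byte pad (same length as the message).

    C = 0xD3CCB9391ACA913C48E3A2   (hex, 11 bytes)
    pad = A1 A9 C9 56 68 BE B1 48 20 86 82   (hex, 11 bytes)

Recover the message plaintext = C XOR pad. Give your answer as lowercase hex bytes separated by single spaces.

72 65 70 6f 72 74 20 74 68 65 20

XOR is its own inverse, so applying the key byte-wise gives the result directly.
d3 XOR a1 = 72
cc XOR a9 = 65
b9 XOR c9 = 70
39 XOR 56 = 6f
1a XOR 68 = 72
ca XOR be = 74
91 XOR b1 = 20
3c XOR 48 = 74
48 XOR 20 = 68
e3 XOR 86 = 65
a2 XOR 82 = 20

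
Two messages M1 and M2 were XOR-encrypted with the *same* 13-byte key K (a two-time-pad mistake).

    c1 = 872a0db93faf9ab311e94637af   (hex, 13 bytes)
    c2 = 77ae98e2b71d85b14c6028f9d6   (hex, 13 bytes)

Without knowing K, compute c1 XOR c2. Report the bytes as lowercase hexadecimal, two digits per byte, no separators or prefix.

f084955b88b21f025d896ece79

c1 ⊕ c2 = (M1 ⊕ K) ⊕ (M2 ⊕ K) = M1 ⊕ M2 — the shared key cancels under XOR.
87 ⊕ 77 = f0
2a ⊕ ae = 84
0d ⊕ 98 = 95
b9 ⊕ e2 = 5b
3f ⊕ b7 = 88
af ⊕ 1d = b2
9a ⊕ 85 = 1f
b3 ⊕ b1 = 02
11 ⊕ 4c = 5d
e9 ⊕ 60 = 89
46 ⊕ 28 = 6e
37 ⊕ f9 = ce
af ⊕ d6 = 79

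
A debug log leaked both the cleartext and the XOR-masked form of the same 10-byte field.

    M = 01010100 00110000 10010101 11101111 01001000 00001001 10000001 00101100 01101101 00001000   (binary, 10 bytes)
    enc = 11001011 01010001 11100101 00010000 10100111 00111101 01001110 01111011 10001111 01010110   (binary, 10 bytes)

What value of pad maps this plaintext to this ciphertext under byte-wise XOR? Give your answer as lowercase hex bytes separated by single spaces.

Since enc = M ⊕ pad, XORing both sides with M gives pad = M ⊕ enc.
54 ⊕ cb = 9f
30 ⊕ 51 = 61
95 ⊕ e5 = 70
ef ⊕ 10 = ff
48 ⊕ a7 = ef
09 ⊕ 3d = 34
81 ⊕ 4e = cf
2c ⊕ 7b = 57
6d ⊕ 8f = e2
08 ⊕ 56 = 5e

9f 61 70 ff ef 34 cf 57 e2 5e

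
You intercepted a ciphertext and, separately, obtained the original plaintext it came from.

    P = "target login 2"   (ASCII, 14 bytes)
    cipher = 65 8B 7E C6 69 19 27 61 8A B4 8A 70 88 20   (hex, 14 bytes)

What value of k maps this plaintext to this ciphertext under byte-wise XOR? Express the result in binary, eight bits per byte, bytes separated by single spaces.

00010001 11101010 00001100 10100001 00001100 01101101 00000111 00001101 11100101 11010011 11100011 00011110 10101000 00010010

Since cipher = P ⊕ k, XORing both sides with P gives k = P ⊕ cipher.
byte 0: 74 ^ 65 = 11
byte 1: 61 ^ 8b = ea
byte 2: 72 ^ 7e = 0c
byte 3: 67 ^ c6 = a1
byte 4: 65 ^ 69 = 0c
byte 5: 74 ^ 19 = 6d
byte 6: 20 ^ 27 = 07
byte 7: 6c ^ 61 = 0d
byte 8: 6f ^ 8a = e5
byte 9: 67 ^ b4 = d3
byte 10: 69 ^ 8a = e3
byte 11: 6e ^ 70 = 1e
byte 12: 20 ^ 88 = a8
byte 13: 32 ^ 20 = 12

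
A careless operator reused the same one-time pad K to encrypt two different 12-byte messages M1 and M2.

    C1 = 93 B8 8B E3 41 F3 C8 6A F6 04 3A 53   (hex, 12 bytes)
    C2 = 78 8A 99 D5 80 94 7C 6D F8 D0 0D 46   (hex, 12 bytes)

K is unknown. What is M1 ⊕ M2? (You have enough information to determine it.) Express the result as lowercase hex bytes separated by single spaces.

eb 32 12 36 c1 67 b4 07 0e d4 37 15

C1 ⊕ C2 = (M1 ⊕ K) ⊕ (M2 ⊕ K) = M1 ⊕ M2 — the shared key cancels under XOR.
93 ⊕ 78 = eb
b8 ⊕ 8a = 32
8b ⊕ 99 = 12
e3 ⊕ d5 = 36
41 ⊕ 80 = c1
f3 ⊕ 94 = 67
c8 ⊕ 7c = b4
6a ⊕ 6d = 07
f6 ⊕ f8 = 0e
04 ⊕ d0 = d4
3a ⊕ 0d = 37
53 ⊕ 46 = 15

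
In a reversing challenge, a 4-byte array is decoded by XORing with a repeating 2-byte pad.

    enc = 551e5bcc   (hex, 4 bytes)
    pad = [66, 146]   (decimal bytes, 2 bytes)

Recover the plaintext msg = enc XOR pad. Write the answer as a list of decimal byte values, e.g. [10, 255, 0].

The 2-byte key repeats, so the effective keystream is 42 92 42 92.
byte 0: 55 ^ 42 = 17
byte 1: 1e ^ 92 = 8c
byte 2: 5b ^ 42 = 19
byte 3: cc ^ 92 = 5e

[23, 140, 25, 94]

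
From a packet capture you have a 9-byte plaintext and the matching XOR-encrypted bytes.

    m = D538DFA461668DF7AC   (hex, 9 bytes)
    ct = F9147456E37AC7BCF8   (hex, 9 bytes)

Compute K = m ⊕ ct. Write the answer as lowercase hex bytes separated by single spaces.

Since ct = m ⊕ K, XORing both sides with m gives K = m ⊕ ct.
d5 xor f9 = 2c
38 xor 14 = 2c
df xor 74 = ab
a4 xor 56 = f2
61 xor e3 = 82
66 xor 7a = 1c
8d xor c7 = 4a
f7 xor bc = 4b
ac xor f8 = 54

2c 2c ab f2 82 1c 4a 4b 54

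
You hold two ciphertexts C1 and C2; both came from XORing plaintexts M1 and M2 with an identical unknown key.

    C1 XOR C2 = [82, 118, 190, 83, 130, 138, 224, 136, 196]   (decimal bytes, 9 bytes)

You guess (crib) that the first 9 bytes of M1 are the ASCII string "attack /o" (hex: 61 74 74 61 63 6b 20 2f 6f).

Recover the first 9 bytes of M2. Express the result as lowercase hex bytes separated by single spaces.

Since C1 ⊕ C2 = M1 ⊕ M2, XORing with the guessed M1 bytes yields the corresponding M2 bytes: M2 = (C1 ⊕ C2) ⊕ M1.
52 XOR 61 = 33
76 XOR 74 = 02
be XOR 74 = ca
53 XOR 61 = 32
82 XOR 63 = e1
8a XOR 6b = e1
e0 XOR 20 = c0
88 XOR 2f = a7
c4 XOR 6f = ab

33 02 ca 32 e1 e1 c0 a7 ab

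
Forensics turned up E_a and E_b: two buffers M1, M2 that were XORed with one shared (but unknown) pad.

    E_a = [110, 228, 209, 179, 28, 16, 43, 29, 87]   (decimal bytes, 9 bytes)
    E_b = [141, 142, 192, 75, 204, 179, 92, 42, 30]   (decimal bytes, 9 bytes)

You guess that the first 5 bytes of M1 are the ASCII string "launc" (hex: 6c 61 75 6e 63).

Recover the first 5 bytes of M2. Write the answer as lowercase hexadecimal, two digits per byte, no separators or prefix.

First, E_a ⊕ E_b = (M1 ⊕ K) ⊕ (M2 ⊕ K) = M1 ⊕ M2, so the key drops out. Then M2 = (M1 ⊕ M2) ⊕ M1 over the first 5 bytes.
byte 0: (6e XOR 8d) XOR 6c = e3 XOR 6c = 8f
byte 1: (e4 XOR 8e) XOR 61 = 6a XOR 61 = 0b
byte 2: (d1 XOR c0) XOR 75 = 11 XOR 75 = 64
byte 3: (b3 XOR 4b) XOR 6e = f8 XOR 6e = 96
byte 4: (1c XOR cc) XOR 63 = d0 XOR 63 = b3

8f0b6496b3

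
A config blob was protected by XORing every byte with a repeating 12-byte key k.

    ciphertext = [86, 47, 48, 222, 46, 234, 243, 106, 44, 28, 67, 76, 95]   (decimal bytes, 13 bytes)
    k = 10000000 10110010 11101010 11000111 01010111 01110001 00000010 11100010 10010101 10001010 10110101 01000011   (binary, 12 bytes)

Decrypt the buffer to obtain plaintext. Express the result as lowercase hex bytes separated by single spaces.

d6 9d da 19 79 9b f1 88 b9 96 f6 0f df

The 12-byte key repeats, so the effective keystream is 80 b2 ea c7 57 71 02 e2 95 8a b5 43 80.
byte 0: 56 xor 80 = d6
byte 1: 2f xor b2 = 9d
byte 2: 30 xor ea = da
byte 3: de xor c7 = 19
byte 4: 2e xor 57 = 79
byte 5: ea xor 71 = 9b
byte 6: f3 xor 02 = f1
byte 7: 6a xor e2 = 88
byte 8: 2c xor 95 = b9
byte 9: 1c xor 8a = 96
byte 10: 43 xor b5 = f6
byte 11: 4c xor 43 = 0f
byte 12: 5f xor 80 = df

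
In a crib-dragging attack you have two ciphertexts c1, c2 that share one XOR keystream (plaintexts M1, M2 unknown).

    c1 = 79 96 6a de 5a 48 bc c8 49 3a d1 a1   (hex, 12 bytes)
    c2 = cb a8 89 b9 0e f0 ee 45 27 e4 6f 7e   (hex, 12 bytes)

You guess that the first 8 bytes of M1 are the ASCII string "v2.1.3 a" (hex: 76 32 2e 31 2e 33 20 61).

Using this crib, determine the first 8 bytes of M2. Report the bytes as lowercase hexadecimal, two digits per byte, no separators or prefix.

c40ccd567a8b72ec

First, c1 ⊕ c2 = (M1 ⊕ K) ⊕ (M2 ⊕ K) = M1 ⊕ M2, so the key drops out. Then M2 = (M1 ⊕ M2) ⊕ M1 over the first 8 bytes.
byte 0: (79 ⊕ cb) ⊕ 76 = b2 ⊕ 76 = c4
byte 1: (96 ⊕ a8) ⊕ 32 = 3e ⊕ 32 = 0c
byte 2: (6a ⊕ 89) ⊕ 2e = e3 ⊕ 2e = cd
byte 3: (de ⊕ b9) ⊕ 31 = 67 ⊕ 31 = 56
byte 4: (5a ⊕ 0e) ⊕ 2e = 54 ⊕ 2e = 7a
byte 5: (48 ⊕ f0) ⊕ 33 = b8 ⊕ 33 = 8b
byte 6: (bc ⊕ ee) ⊕ 20 = 52 ⊕ 20 = 72
byte 7: (c8 ⊕ 45) ⊕ 61 = 8d ⊕ 61 = ec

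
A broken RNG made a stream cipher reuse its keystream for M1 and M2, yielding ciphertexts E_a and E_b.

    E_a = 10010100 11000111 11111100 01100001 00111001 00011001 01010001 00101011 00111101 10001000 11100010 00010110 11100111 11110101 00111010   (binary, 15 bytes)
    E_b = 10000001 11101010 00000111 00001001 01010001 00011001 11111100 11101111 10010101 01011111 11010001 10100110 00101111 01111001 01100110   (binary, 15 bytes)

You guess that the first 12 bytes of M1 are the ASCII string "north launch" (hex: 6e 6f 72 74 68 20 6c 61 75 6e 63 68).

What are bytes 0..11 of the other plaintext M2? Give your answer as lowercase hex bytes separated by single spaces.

First, E_a ⊕ E_b = (M1 ⊕ K) ⊕ (M2 ⊕ K) = M1 ⊕ M2, so the key drops out. Then M2 = (M1 ⊕ M2) ⊕ M1 over the first 12 bytes.
byte 0: (94 ⊕ 81) ⊕ 6e = 15 ⊕ 6e = 7b
byte 1: (c7 ⊕ ea) ⊕ 6f = 2d ⊕ 6f = 42
byte 2: (fc ⊕ 07) ⊕ 72 = fb ⊕ 72 = 89
byte 3: (61 ⊕ 09) ⊕ 74 = 68 ⊕ 74 = 1c
byte 4: (39 ⊕ 51) ⊕ 68 = 68 ⊕ 68 = 00
byte 5: (19 ⊕ 19) ⊕ 20 = 00 ⊕ 20 = 20
byte 6: (51 ⊕ fc) ⊕ 6c = ad ⊕ 6c = c1
byte 7: (2b ⊕ ef) ⊕ 61 = c4 ⊕ 61 = a5
byte 8: (3d ⊕ 95) ⊕ 75 = a8 ⊕ 75 = dd
byte 9: (88 ⊕ 5f) ⊕ 6e = d7 ⊕ 6e = b9
byte 10: (e2 ⊕ d1) ⊕ 63 = 33 ⊕ 63 = 50
byte 11: (16 ⊕ a6) ⊕ 68 = b0 ⊕ 68 = d8

7b 42 89 1c 00 20 c1 a5 dd b9 50 d8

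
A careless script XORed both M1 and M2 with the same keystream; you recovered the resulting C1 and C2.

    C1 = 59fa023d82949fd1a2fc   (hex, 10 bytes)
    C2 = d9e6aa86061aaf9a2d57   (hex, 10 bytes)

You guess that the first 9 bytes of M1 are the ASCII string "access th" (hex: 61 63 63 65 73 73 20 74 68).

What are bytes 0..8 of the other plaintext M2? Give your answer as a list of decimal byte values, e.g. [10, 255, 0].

First, C1 ⊕ C2 = (M1 ⊕ K) ⊕ (M2 ⊕ K) = M1 ⊕ M2, so the key drops out. Then M2 = (M1 ⊕ M2) ⊕ M1 over the first 9 bytes.
byte 0: (59 ⊕ d9) ⊕ 61 = 80 ⊕ 61 = e1
byte 1: (fa ⊕ e6) ⊕ 63 = 1c ⊕ 63 = 7f
byte 2: (02 ⊕ aa) ⊕ 63 = a8 ⊕ 63 = cb
byte 3: (3d ⊕ 86) ⊕ 65 = bb ⊕ 65 = de
byte 4: (82 ⊕ 06) ⊕ 73 = 84 ⊕ 73 = f7
byte 5: (94 ⊕ 1a) ⊕ 73 = 8e ⊕ 73 = fd
byte 6: (9f ⊕ af) ⊕ 20 = 30 ⊕ 20 = 10
byte 7: (d1 ⊕ 9a) ⊕ 74 = 4b ⊕ 74 = 3f
byte 8: (a2 ⊕ 2d) ⊕ 68 = 8f ⊕ 68 = e7

[225, 127, 203, 222, 247, 253, 16, 63, 231]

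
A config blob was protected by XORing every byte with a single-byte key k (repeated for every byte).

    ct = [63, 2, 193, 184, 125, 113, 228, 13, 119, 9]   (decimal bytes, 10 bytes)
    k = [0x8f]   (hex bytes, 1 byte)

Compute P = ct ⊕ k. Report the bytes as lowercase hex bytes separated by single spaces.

The 1-byte key repeats, so the effective keystream is 8f 8f 8f 8f 8f 8f 8f 8f 8f 8f.
byte 0: 3f ^ 8f = b0
byte 1: 02 ^ 8f = 8d
byte 2: c1 ^ 8f = 4e
byte 3: b8 ^ 8f = 37
byte 4: 7d ^ 8f = f2
byte 5: 71 ^ 8f = fe
byte 6: e4 ^ 8f = 6b
byte 7: 0d ^ 8f = 82
byte 8: 77 ^ 8f = f8
byte 9: 09 ^ 8f = 86

b0 8d 4e 37 f2 fe 6b 82 f8 86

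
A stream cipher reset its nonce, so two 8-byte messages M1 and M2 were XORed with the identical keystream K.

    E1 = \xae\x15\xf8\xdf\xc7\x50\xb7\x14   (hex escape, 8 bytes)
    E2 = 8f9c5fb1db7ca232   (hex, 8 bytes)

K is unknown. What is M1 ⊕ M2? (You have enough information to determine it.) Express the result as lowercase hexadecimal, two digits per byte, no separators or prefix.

2189a76e1c2c1526

E1 ⊕ E2 = (M1 ⊕ K) ⊕ (M2 ⊕ K) = M1 ⊕ M2 — the shared key cancels under XOR.
ae ^ 8f = 21
15 ^ 9c = 89
f8 ^ 5f = a7
df ^ b1 = 6e
c7 ^ db = 1c
50 ^ 7c = 2c
b7 ^ a2 = 15
14 ^ 32 = 26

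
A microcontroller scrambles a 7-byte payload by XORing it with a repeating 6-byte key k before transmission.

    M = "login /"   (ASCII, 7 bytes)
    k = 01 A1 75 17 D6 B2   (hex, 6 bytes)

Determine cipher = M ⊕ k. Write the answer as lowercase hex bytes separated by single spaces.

The 6-byte key repeats, so the effective keystream is 01 a1 75 17 d6 b2 01.
byte 0: 6c XOR 01 = 6d
byte 1: 6f XOR a1 = ce
byte 2: 67 XOR 75 = 12
byte 3: 69 XOR 17 = 7e
byte 4: 6e XOR d6 = b8
byte 5: 20 XOR b2 = 92
byte 6: 2f XOR 01 = 2e

6d ce 12 7e b8 92 2e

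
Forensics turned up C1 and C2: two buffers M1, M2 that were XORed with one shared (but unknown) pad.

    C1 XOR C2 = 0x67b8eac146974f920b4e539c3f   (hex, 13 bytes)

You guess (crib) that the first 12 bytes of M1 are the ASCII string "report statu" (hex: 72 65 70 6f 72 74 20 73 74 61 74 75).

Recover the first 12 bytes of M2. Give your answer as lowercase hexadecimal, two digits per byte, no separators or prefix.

Since C1 ⊕ C2 = M1 ⊕ M2, XORing with the guessed M1 bytes yields the corresponding M2 bytes: M2 = (C1 ⊕ C2) ⊕ M1.
01100111 XOR 01110010 = 00010101
10111000 XOR 01100101 = 11011101
11101010 XOR 01110000 = 10011010
11000001 XOR 01101111 = 10101110
01000110 XOR 01110010 = 00110100
10010111 XOR 01110100 = 11100011
01001111 XOR 00100000 = 01101111
10010010 XOR 01110011 = 11100001
00001011 XOR 01110100 = 01111111
01001110 XOR 01100001 = 00101111
01010011 XOR 01110100 = 00100111
10011100 XOR 01110101 = 11101001

15dd9aae34e36fe17f2f27e9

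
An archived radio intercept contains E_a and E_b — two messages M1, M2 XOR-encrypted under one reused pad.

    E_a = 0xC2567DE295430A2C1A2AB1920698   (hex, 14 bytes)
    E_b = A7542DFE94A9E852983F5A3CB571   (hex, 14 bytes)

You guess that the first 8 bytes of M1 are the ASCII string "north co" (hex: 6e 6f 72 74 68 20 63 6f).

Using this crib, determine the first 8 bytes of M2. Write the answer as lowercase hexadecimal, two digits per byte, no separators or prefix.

0b6d226869ca8111

First, E_a ⊕ E_b = (M1 ⊕ K) ⊕ (M2 ⊕ K) = M1 ⊕ M2, so the key drops out. Then M2 = (M1 ⊕ M2) ⊕ M1 over the first 8 bytes.
byte 0: (c2 ⊕ a7) ⊕ 6e = 65 ⊕ 6e = 0b
byte 1: (56 ⊕ 54) ⊕ 6f = 02 ⊕ 6f = 6d
byte 2: (7d ⊕ 2d) ⊕ 72 = 50 ⊕ 72 = 22
byte 3: (e2 ⊕ fe) ⊕ 74 = 1c ⊕ 74 = 68
byte 4: (95 ⊕ 94) ⊕ 68 = 01 ⊕ 68 = 69
byte 5: (43 ⊕ a9) ⊕ 20 = ea ⊕ 20 = ca
byte 6: (0a ⊕ e8) ⊕ 63 = e2 ⊕ 63 = 81
byte 7: (2c ⊕ 52) ⊕ 6f = 7e ⊕ 6f = 11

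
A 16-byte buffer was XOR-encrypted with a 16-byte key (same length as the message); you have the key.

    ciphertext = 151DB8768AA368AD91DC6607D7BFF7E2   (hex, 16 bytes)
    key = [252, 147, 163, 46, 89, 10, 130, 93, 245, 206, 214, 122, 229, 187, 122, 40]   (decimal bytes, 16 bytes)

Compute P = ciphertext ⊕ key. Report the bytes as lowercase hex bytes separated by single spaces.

 21 ^ 252 = 233
 29 ^ 147 = 142
184 ^ 163 =  27
118 ^  46 =  88
138 ^  89 = 211
163 ^  10 = 169
104 ^ 130 = 234
173 ^  93 = 240
145 ^ 245 = 100
220 ^ 206 =  18
102 ^ 214 = 176
  7 ^ 122 = 125
215 ^ 229 =  50
191 ^ 187 =   4
247 ^ 122 = 141
226 ^  40 = 202

e9 8e 1b 58 d3 a9 ea f0 64 12 b0 7d 32 04 8d ca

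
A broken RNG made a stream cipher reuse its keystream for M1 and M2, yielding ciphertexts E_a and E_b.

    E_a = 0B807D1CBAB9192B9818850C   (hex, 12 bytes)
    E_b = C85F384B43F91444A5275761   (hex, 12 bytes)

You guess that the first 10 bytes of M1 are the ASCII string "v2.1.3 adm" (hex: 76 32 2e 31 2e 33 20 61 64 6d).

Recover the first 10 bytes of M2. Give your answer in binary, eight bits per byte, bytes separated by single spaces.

10110101 11101101 01101011 01100110 11010111 01110011 00101101 00001110 01011001 01010010

First, E_a ⊕ E_b = (M1 ⊕ K) ⊕ (M2 ⊕ K) = M1 ⊕ M2, so the key drops out. Then M2 = (M1 ⊕ M2) ⊕ M1 over the first 10 bytes.
byte 0: (0b XOR c8) XOR 76 = c3 XOR 76 = b5
byte 1: (80 XOR 5f) XOR 32 = df XOR 32 = ed
byte 2: (7d XOR 38) XOR 2e = 45 XOR 2e = 6b
byte 3: (1c XOR 4b) XOR 31 = 57 XOR 31 = 66
byte 4: (ba XOR 43) XOR 2e = f9 XOR 2e = d7
byte 5: (b9 XOR f9) XOR 33 = 40 XOR 33 = 73
byte 6: (19 XOR 14) XOR 20 = 0d XOR 20 = 2d
byte 7: (2b XOR 44) XOR 61 = 6f XOR 61 = 0e
byte 8: (98 XOR a5) XOR 64 = 3d XOR 64 = 59
byte 9: (18 XOR 27) XOR 6d = 3f XOR 6d = 52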